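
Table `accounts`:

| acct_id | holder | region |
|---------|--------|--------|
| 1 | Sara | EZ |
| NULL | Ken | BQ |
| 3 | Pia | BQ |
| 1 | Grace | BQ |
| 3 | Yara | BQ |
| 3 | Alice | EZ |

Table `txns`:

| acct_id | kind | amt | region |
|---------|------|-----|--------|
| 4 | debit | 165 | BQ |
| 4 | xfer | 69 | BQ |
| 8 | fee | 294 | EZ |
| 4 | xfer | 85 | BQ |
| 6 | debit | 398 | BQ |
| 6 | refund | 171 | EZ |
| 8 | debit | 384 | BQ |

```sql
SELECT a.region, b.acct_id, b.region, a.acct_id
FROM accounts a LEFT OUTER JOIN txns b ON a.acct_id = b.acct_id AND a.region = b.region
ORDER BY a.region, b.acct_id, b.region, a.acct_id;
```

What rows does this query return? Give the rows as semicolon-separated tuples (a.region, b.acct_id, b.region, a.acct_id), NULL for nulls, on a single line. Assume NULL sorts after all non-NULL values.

(BQ, NULL, NULL, 1); (BQ, NULL, NULL, 3); (BQ, NULL, NULL, 3); (BQ, NULL, NULL, NULL); (EZ, NULL, NULL, 1); (EZ, NULL, NULL, 3)

LEFT JOIN keeps every row from `accounts`; unmatched rows get NULL for `txns`'s columns.
Matching on a.acct_id = b.acct_id AND a.region = b.region. A NULL in a compared column never satisfies the condition.
Matched pairs: 0; unmatched a rows kept: 6.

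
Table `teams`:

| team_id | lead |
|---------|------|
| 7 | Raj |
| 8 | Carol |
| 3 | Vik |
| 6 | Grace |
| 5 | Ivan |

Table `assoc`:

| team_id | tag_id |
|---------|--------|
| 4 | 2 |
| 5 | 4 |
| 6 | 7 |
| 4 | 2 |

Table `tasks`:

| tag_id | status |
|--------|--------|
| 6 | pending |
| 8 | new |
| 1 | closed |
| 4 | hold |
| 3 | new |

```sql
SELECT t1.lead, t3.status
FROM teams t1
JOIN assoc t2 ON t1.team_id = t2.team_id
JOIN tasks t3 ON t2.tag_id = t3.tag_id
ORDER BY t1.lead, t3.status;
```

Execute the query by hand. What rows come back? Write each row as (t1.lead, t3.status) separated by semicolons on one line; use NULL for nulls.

(Ivan, hold)

Evaluate left to right. First `teams t1 INNER JOIN assoc t2` on team_id: 2 row(s).
Then INNER JOIN `tasks t3` on tag_id: keep only rows whose t2.tag_id appears in t3.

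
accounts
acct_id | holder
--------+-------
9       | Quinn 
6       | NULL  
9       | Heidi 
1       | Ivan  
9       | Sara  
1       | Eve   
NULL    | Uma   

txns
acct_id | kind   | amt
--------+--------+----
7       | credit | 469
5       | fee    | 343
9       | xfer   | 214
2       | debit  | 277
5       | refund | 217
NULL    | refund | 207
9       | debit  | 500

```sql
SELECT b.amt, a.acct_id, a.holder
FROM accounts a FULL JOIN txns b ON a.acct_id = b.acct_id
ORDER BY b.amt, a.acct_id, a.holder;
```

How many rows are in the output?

15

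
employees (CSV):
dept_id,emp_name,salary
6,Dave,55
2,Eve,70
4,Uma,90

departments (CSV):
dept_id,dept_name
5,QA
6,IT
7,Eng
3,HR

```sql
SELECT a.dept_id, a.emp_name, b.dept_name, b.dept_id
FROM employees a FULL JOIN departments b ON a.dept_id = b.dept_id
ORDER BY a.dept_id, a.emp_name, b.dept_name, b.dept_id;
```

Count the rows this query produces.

FULL OUTER JOIN keeps every row from both sides; unmatched rows get NULL for the other side's columns.
Matching on a.dept_id = b.dept_id.
Matched pairs: 1; unmatched a rows kept: 2; unmatched b rows kept: 3.
Total: 1 matched + 5 padded = 6 rows.

6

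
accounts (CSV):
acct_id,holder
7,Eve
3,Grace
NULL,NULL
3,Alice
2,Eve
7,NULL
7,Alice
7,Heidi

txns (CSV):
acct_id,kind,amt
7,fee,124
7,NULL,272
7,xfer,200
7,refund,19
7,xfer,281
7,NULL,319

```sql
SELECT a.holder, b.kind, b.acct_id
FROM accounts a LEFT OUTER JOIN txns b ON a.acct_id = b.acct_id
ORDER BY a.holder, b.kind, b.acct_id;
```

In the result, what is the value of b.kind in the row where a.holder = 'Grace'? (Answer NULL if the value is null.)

NULL

LEFT JOIN keeps every row from `accounts`; unmatched rows get NULL for `txns`'s columns.
Matching on a.acct_id = b.acct_id. A NULL in a compared column never satisfies the condition.
- a row (acct_id=7): matches 6 b row(s) → 6 output row(s).
- a row (acct_id=3): no match → kept, b columns NULL.
- a row (acct_id=NULL): no match → kept, b columns NULL.
- a row (acct_id=3): no match → kept, b columns NULL.
- a row (acct_id=2): no match → kept, b columns NULL.
- a row (acct_id=7): matches 6 b row(s) → 6 output row(s).
- a row (acct_id=7): matches 6 b row(s) → 6 output row(s).
- a row (acct_id=7): matches 6 b row(s) → 6 output row(s).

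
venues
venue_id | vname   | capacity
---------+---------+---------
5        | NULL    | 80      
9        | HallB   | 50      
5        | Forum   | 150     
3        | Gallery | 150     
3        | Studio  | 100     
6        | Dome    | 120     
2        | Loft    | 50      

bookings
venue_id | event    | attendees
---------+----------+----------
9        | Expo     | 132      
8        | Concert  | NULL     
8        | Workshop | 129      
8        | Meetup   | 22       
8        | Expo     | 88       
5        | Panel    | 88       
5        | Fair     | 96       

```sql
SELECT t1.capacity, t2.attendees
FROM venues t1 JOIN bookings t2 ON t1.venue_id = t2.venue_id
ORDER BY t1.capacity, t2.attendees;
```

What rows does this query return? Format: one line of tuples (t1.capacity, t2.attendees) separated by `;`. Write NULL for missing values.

INNER JOIN keeps only pairs where the ON condition holds.
Matching on t1.venue_id = t2.venue_id.
Matched pairs: 5.

(50, 132); (80, 88); (80, 96); (150, 88); (150, 96)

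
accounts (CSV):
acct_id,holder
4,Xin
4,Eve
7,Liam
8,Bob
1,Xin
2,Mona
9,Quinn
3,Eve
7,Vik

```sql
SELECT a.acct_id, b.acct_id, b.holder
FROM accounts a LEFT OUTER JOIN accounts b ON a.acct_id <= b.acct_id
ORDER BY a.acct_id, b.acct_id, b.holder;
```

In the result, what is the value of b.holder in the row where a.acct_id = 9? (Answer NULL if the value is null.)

LEFT JOIN keeps every row from `accounts a`; unmatched rows get NULL for `accounts b`'s columns.
Matching on a.acct_id <= b.acct_id.
Matched pairs: 47; unmatched a rows kept: 0.

Quinn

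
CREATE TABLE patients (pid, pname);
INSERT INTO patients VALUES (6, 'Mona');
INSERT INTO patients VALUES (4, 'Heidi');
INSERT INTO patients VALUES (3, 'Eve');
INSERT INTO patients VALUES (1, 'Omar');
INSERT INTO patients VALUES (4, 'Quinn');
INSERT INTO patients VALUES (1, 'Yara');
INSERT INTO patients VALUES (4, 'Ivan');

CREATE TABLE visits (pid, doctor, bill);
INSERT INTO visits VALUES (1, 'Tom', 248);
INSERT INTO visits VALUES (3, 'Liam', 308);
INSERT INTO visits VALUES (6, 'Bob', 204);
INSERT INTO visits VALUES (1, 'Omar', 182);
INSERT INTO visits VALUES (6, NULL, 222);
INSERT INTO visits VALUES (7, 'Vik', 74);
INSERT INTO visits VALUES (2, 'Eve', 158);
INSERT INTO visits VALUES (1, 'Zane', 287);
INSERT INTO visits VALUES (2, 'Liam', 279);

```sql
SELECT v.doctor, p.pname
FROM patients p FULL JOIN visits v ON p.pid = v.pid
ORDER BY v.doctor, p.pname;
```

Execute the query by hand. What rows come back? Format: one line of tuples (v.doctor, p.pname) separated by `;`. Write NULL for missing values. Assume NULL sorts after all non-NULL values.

FULL OUTER JOIN keeps every row from both sides; unmatched rows get NULL for the other side's columns.
Matching on p.pid = v.pid.
- p (pid=6) pairs with 2 row(s) of v.
- p (pid=4) has no partner → padded with NULL.
- p (pid=3) pairs with 1 row(s) of v.
- p (pid=1) pairs with 3 row(s) of v.
- p (pid=4) has no partner → padded with NULL.
- p (pid=1) pairs with 3 row(s) of v.
- p (pid=4) has no partner → padded with NULL.
- plus 3 unmatched v row(s), each kept with NULL p columns.

(Bob, Mona); (Eve, NULL); (Liam, Eve); (Liam, NULL); (Omar, Omar); (Omar, Yara); (Tom, Omar); (Tom, Yara); (Vik, NULL); (Zane, Omar); (Zane, Yara); (NULL, Heidi); (NULL, Ivan); (NULL, Mona); (NULL, Quinn)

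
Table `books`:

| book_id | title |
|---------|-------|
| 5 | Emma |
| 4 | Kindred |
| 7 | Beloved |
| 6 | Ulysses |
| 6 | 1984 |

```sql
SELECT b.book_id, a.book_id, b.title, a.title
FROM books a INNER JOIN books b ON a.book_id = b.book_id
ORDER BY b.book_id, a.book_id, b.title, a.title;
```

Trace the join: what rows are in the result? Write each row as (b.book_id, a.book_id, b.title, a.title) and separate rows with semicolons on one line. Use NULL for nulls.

(4, 4, Kindred, Kindred); (5, 5, Emma, Emma); (6, 6, 1984, 1984); (6, 6, 1984, Ulysses); (6, 6, Ulysses, 1984); (6, 6, Ulysses, Ulysses); (7, 7, Beloved, Beloved)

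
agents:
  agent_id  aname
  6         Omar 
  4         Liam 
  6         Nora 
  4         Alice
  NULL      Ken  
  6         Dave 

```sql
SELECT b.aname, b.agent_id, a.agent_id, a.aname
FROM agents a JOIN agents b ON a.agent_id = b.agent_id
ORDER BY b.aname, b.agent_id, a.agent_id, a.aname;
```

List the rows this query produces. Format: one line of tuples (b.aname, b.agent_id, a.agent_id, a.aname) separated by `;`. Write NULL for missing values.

(Alice, 4, 4, Alice); (Alice, 4, 4, Liam); (Dave, 6, 6, Dave); (Dave, 6, 6, Nora); (Dave, 6, 6, Omar); (Liam, 4, 4, Alice); (Liam, 4, 4, Liam); (Nora, 6, 6, Dave); (Nora, 6, 6, Nora); (Nora, 6, 6, Omar); (Omar, 6, 6, Dave); (Omar, 6, 6, Nora); (Omar, 6, 6, Omar)

INNER JOIN keeps only pairs where the ON condition holds.
Matching on a.agent_id = b.agent_id. A NULL in a compared column never satisfies the condition.
Matched pairs: 13.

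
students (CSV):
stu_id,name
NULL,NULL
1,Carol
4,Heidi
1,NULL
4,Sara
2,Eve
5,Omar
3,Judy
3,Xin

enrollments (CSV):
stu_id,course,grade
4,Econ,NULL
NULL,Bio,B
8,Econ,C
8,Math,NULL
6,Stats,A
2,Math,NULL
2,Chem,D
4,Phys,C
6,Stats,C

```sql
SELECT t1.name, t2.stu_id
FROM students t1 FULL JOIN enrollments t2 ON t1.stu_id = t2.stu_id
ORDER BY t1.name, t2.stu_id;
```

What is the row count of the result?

17

FULL OUTER JOIN keeps every row from both sides; unmatched rows get NULL for the other side's columns.
Matching on t1.stu_id = t2.stu_id. A NULL in a compared column never satisfies the condition.
Matched pairs: 6; unmatched t1 rows kept: 6; unmatched t2 rows kept: 5.
Total: 6 matched + 11 padded = 17 rows.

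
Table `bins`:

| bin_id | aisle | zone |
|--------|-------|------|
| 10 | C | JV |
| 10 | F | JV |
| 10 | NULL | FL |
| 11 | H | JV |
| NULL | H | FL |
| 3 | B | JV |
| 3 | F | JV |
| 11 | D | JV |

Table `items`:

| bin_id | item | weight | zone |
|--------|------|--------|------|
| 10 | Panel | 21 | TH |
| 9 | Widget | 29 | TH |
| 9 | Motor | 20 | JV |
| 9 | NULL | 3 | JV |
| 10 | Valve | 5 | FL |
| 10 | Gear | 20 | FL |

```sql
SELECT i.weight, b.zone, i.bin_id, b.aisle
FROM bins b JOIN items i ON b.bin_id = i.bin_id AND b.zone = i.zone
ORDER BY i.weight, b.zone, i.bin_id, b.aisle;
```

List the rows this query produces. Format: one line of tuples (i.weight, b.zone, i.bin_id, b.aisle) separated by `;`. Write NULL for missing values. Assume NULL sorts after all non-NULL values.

INNER JOIN keeps only pairs where the ON condition holds.
Matching on b.bin_id = i.bin_id AND b.zone = i.zone. A NULL in a compared column never satisfies the condition.
- b row (bin_id=10, zone=JV): no match → dropped.
- b row (bin_id=10, zone=JV): no match → dropped.
- b row (bin_id=10, zone=FL): matches 2 i row(s) → 2 output row(s).
- b row (bin_id=11, zone=JV): no match → dropped.
- b row (bin_id=NULL, zone=FL): no match → dropped.
- b row (bin_id=3, zone=JV): no match → dropped.
- b row (bin_id=3, zone=JV): no match → dropped.
- b row (bin_id=11, zone=JV): no match → dropped.
After projecting and ordering:
i.weight | b.zone | i.bin_id | b.aisle
5 | FL | 10 | NULL
20 | FL | 10 | NULL

(5, FL, 10, NULL); (20, FL, 10, NULL)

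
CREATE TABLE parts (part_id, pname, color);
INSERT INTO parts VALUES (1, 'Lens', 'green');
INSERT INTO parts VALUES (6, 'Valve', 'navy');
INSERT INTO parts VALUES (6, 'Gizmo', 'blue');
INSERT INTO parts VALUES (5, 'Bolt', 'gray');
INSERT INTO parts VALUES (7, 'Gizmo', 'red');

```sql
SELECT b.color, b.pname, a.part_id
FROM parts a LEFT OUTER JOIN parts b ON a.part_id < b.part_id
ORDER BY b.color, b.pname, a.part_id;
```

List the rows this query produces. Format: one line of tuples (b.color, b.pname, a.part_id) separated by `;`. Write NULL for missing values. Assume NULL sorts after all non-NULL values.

LEFT JOIN keeps every row from `parts a`; unmatched rows get NULL for `parts b`'s columns.
Matching on a.part_id < b.part_id.
- a (part_id=1) pairs with 4 row(s) of b.
- a (part_id=6) pairs with 1 row(s) of b.
- a (part_id=6) pairs with 1 row(s) of b.
- a (part_id=5) pairs with 3 row(s) of b.
- a (part_id=7) has no partner → padded with NULL.
After projecting and ordering:
b.color | b.pname | a.part_id
blue | Gizmo | 1
blue | Gizmo | 5
gray | Bolt | 1
navy | Valve | 1
navy | Valve | 5
red | Gizmo | 1
red | Gizmo | 5
red | Gizmo | 6
red | Gizmo | 6
NULL | NULL | 7

(blue, Gizmo, 1); (blue, Gizmo, 5); (gray, Bolt, 1); (navy, Valve, 1); (navy, Valve, 5); (red, Gizmo, 1); (red, Gizmo, 5); (red, Gizmo, 6); (red, Gizmo, 6); (NULL, NULL, 7)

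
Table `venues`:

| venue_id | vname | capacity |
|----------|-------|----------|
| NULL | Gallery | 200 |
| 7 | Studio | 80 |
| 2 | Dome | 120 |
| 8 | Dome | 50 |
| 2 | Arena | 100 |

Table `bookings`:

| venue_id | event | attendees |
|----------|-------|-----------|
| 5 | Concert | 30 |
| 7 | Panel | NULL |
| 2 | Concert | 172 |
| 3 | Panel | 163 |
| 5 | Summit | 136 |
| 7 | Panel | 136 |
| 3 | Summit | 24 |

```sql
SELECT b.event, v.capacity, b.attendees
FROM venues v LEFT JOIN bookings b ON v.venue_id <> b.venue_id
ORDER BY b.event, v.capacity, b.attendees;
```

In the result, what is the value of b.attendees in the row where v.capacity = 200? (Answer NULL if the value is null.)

LEFT JOIN keeps every row from `venues`; unmatched rows get NULL for `bookings`'s columns.
Matching on v.venue_id <> b.venue_id. A NULL in a compared column never satisfies the condition.
- v (venue_id=NULL) has no partner → padded with NULL.
- v (venue_id=7) pairs with 5 row(s) of b.
- v (venue_id=2) pairs with 6 row(s) of b.
- v (venue_id=8) pairs with 7 row(s) of b.
- v (venue_id=2) pairs with 6 row(s) of b.

NULL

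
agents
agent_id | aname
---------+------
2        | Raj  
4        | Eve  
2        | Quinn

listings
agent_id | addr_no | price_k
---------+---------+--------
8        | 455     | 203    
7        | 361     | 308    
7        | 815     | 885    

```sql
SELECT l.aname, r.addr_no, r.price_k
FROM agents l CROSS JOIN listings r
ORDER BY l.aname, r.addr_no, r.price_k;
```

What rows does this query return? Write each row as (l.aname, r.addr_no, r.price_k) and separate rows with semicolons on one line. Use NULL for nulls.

(Eve, 361, 308); (Eve, 455, 203); (Eve, 815, 885); (Quinn, 361, 308); (Quinn, 455, 203); (Quinn, 815, 885); (Raj, 361, 308); (Raj, 455, 203); (Raj, 815, 885)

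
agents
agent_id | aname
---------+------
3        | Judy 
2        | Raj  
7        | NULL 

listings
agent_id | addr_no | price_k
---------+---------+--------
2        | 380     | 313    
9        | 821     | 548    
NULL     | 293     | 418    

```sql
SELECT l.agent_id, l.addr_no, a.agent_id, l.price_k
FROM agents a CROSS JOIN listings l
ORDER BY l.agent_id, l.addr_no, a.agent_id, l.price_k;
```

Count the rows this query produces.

9

CROSS JOIN pairs every row of `agents` with every row of `listings`: 3 × 3 = 9 rows.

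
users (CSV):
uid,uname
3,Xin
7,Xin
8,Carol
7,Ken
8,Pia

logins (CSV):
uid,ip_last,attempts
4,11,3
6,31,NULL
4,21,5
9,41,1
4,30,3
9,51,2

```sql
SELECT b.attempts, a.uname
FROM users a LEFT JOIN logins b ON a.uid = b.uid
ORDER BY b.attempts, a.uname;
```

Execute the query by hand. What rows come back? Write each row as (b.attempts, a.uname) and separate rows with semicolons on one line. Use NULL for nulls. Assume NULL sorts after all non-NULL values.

(NULL, Carol); (NULL, Ken); (NULL, Pia); (NULL, Xin); (NULL, Xin)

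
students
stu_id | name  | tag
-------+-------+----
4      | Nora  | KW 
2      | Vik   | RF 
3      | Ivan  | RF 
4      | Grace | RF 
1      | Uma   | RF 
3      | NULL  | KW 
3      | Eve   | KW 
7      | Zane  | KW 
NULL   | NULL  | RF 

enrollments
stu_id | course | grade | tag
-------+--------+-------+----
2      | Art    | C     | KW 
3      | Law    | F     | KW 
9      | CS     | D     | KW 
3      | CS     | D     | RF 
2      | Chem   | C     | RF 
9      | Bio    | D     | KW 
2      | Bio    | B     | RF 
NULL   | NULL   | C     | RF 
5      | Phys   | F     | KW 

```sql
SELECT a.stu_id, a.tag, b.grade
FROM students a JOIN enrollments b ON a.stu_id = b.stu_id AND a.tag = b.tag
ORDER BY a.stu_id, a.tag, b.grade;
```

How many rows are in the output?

INNER JOIN keeps only pairs where the ON condition holds.
Matching on a.stu_id = b.stu_id AND a.tag = b.tag. A NULL in a compared column never satisfies the condition.
- a row (stu_id=4, tag=KW): no match → dropped.
- a row (stu_id=2, tag=RF): matches 2 b row(s) → 2 output row(s).
- a row (stu_id=3, tag=RF): matches 1 b row(s) → 1 output row(s).
- a row (stu_id=4, tag=RF): no match → dropped.
- a row (stu_id=1, tag=RF): no match → dropped.
- a row (stu_id=3, tag=KW): matches 1 b row(s) → 1 output row(s).
- a row (stu_id=3, tag=KW): matches 1 b row(s) → 1 output row(s).
- a row (stu_id=7, tag=KW): no match → dropped.
- a row (stu_id=NULL, tag=RF): no match → dropped.
Total: 5 rows.

5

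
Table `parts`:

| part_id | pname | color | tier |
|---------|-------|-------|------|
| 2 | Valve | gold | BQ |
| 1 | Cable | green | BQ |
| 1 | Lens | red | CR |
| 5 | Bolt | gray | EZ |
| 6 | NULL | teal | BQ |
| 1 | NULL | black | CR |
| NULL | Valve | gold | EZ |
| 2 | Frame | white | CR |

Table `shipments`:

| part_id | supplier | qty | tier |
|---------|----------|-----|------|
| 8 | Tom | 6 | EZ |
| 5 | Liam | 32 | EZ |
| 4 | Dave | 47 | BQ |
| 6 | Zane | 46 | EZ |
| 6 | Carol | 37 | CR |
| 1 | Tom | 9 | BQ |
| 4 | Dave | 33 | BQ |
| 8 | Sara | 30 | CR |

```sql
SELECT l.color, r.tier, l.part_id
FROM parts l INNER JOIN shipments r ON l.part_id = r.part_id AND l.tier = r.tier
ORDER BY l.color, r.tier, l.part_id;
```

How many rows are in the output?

INNER JOIN keeps only pairs where the ON condition holds.
Matching on l.part_id = r.part_id AND l.tier = r.tier. A NULL in a compared column never satisfies the condition.
- l[0] part_id=2, tier=BQ → no match; dropped.
- l[1] part_id=1, tier=BQ → 1 match(es) in r → 1 row(s).
- l[2] part_id=1, tier=CR → no match; dropped.
- l[3] part_id=5, tier=EZ → 1 match(es) in r → 1 row(s).
- l[4] part_id=6, tier=BQ → no match; dropped.
- l[5] part_id=1, tier=CR → no match; dropped.
- l[6] part_id=NULL, tier=EZ → no match; dropped.
- l[7] part_id=2, tier=CR → no match; dropped.
Total: 2 rows.

2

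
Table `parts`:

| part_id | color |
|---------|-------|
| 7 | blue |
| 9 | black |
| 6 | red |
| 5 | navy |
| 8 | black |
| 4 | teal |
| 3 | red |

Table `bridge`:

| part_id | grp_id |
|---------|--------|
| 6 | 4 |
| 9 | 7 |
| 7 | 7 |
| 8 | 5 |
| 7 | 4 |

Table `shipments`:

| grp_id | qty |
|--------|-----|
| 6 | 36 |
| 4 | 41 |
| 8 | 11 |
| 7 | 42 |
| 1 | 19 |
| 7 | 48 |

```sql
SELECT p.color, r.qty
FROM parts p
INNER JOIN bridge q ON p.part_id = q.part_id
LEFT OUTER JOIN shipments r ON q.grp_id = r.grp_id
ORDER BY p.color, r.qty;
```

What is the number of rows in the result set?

7

Step 1 — p INNER JOIN q on part_id → 5 row(s).
Then LEFT JOIN `shipments r` on grp_id: each of those 5 rows is kept; rows whose q.grp_id has no match in r get NULL for r's columns.
Result: 7 row(s).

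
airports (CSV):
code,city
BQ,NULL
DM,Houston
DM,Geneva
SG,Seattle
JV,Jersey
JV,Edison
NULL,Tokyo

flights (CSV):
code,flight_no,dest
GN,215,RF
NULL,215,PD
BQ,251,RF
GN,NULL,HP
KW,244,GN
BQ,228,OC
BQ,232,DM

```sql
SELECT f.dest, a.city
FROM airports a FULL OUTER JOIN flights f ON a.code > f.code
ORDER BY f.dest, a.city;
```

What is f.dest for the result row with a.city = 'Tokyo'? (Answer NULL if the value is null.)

FULL OUTER JOIN keeps every row from both sides; unmatched rows get NULL for the other side's columns.
Matching on a.code > f.code. A NULL in a compared column never satisfies the condition.
- a (code=BQ) has no partner → padded with NULL.
- a (code=DM) pairs with 3 row(s) of f.
- a (code=DM) pairs with 3 row(s) of f.
- a (code=SG) pairs with 6 row(s) of f.
- a (code=JV) pairs with 5 row(s) of f.
- a (code=JV) pairs with 5 row(s) of f.
- a (code=NULL) has no partner → padded with NULL.
- plus 1 unmatched f row(s), each kept with NULL a columns.

NULL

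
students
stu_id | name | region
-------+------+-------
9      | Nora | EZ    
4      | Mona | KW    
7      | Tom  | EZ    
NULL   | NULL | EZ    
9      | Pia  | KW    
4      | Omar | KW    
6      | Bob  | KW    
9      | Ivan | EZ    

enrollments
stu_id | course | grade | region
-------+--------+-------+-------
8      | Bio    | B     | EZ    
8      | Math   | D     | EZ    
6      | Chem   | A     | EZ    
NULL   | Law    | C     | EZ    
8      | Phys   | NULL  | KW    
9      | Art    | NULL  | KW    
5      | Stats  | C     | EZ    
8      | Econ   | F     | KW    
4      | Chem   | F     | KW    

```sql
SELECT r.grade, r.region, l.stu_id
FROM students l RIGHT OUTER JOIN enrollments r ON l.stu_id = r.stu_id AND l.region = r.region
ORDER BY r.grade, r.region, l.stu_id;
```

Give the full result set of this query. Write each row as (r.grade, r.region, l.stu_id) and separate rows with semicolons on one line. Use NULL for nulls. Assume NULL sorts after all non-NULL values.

RIGHT JOIN keeps every row from `enrollments`; unmatched rows get NULL for `students`'s columns.
Matching on l.stu_id = r.stu_id AND l.region = r.region. A NULL in a compared column never satisfies the condition.
- stu_id=9, region=EZ: no matching r row.
- stu_id=4, region=KW: 1 matching r row(s), so 1 row(s) emitted.
- stu_id=7, region=EZ: no matching r row.
- stu_id=NULL, region=EZ: no matching r row.
- stu_id=9, region=KW: 1 matching r row(s), so 1 row(s) emitted.
- stu_id=4, region=KW: 1 matching r row(s), so 1 row(s) emitted.
- stu_id=6, region=KW: no matching r row.
- stu_id=9, region=EZ: no matching r row.
- 7 row(s) from r found no l partner → padded with NULL.
After projecting and ordering:
r.grade | r.region | l.stu_id
A | EZ | NULL
B | EZ | NULL
C | EZ | NULL
C | EZ | NULL
D | EZ | NULL
F | KW | 4
F | KW | 4
F | KW | NULL
NULL | KW | 9
NULL | KW | NULL

(A, EZ, NULL); (B, EZ, NULL); (C, EZ, NULL); (C, EZ, NULL); (D, EZ, NULL); (F, KW, 4); (F, KW, 4); (F, KW, NULL); (NULL, KW, 9); (NULL, KW, NULL)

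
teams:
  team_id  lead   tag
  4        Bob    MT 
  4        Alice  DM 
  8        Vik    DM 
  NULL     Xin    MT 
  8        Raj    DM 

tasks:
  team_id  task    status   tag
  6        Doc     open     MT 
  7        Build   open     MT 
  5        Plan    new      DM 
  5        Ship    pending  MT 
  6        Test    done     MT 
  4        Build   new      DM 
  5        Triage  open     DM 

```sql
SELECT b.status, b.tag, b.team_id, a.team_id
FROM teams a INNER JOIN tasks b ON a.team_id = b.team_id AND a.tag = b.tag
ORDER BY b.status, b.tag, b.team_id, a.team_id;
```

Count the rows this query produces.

1

INNER JOIN keeps only pairs where the ON condition holds.
Matching on a.team_id = b.team_id AND a.tag = b.tag. A NULL in a compared column never satisfies the condition.
Matched pairs: 1.
Total: 1 rows.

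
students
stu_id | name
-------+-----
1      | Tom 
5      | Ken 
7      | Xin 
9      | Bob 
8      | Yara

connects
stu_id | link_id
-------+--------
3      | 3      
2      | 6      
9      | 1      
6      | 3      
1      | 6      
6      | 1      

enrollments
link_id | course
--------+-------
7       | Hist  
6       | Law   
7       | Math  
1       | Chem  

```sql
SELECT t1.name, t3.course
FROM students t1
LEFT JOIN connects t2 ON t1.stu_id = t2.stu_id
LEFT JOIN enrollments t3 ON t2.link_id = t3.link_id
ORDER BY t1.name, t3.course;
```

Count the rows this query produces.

Evaluate left to right. First `students t1 LEFT JOIN connects t2` on stu_id: 5 row(s).
Then LEFT JOIN `enrollments t3` on link_id: each of those 5 rows is kept; rows whose t2.link_id has no match in t3 get NULL for t3's columns.
Result: 5 row(s).

5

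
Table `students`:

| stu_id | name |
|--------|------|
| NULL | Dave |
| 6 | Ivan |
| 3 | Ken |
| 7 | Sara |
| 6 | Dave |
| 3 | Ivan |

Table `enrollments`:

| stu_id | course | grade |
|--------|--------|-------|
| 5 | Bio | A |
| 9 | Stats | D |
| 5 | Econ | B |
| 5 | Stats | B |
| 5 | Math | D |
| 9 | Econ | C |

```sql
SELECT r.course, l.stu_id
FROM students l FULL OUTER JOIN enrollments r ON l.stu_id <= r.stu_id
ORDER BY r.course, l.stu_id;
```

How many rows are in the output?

19

FULL OUTER JOIN keeps every row from both sides; unmatched rows get NULL for the other side's columns.
Matching on l.stu_id <= r.stu_id. A NULL in a compared column never satisfies the condition.
Matched pairs: 18; unmatched l rows kept: 1; unmatched r rows kept: 0.
Total: 18 matched + 1 padded = 19 rows.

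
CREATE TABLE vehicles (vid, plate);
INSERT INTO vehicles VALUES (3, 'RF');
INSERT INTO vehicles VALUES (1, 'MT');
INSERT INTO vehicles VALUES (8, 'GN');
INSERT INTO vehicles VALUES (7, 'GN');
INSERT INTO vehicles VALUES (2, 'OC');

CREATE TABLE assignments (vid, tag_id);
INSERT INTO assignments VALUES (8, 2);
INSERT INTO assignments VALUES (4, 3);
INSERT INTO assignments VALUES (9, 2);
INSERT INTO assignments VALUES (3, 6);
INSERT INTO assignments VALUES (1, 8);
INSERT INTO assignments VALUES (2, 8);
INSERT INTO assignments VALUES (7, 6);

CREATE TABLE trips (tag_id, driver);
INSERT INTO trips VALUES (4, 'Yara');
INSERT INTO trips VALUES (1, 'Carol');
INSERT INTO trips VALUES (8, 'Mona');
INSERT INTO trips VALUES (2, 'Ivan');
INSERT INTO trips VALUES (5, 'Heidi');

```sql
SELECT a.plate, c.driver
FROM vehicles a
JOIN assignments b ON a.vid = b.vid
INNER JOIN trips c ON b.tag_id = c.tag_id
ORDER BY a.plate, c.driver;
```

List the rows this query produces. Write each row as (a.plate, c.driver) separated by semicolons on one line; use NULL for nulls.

Step 1 — a INNER JOIN b on vid → 5 row(s).
Then INNER JOIN `trips c` on tag_id: keep only rows whose b.tag_id appears in c.

(GN, Ivan); (MT, Mona); (OC, Mona)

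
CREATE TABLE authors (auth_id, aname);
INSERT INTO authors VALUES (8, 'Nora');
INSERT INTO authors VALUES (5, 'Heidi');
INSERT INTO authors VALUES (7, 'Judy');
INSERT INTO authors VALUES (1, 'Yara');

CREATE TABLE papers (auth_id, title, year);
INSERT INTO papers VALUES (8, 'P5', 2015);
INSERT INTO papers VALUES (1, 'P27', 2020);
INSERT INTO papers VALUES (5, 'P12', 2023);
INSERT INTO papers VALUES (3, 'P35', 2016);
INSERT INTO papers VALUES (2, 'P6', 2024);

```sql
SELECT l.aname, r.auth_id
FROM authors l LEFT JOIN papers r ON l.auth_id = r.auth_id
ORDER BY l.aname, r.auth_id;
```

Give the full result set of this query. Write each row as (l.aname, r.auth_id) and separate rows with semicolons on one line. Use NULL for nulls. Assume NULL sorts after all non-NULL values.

(Heidi, 5); (Judy, NULL); (Nora, 8); (Yara, 1)

LEFT JOIN keeps every row from `authors`; unmatched rows get NULL for `papers`'s columns.
Matching on l.auth_id = r.auth_id.
- l row (auth_id=8): matches 1 r row(s) → 1 output row(s).
- l row (auth_id=5): matches 1 r row(s) → 1 output row(s).
- l row (auth_id=7): no match → kept, r columns NULL.
- l row (auth_id=1): matches 1 r row(s) → 1 output row(s).
After projecting and ordering:
l.aname | r.auth_id
Heidi | 5
Judy | NULL
Nora | 8
Yara | 1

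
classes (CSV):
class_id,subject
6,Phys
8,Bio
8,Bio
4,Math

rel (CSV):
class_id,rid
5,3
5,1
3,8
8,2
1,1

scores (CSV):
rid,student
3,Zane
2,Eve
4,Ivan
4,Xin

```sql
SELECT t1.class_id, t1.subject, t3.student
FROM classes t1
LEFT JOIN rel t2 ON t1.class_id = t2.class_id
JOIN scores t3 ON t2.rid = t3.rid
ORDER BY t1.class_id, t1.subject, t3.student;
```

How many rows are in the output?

2

Evaluate left to right. First `classes t1 LEFT JOIN rel t2` on class_id: 4 row(s).
Then INNER JOIN `scores t3` on rid: keep only rows whose t2.rid appears in t3.
Result: 2 row(s).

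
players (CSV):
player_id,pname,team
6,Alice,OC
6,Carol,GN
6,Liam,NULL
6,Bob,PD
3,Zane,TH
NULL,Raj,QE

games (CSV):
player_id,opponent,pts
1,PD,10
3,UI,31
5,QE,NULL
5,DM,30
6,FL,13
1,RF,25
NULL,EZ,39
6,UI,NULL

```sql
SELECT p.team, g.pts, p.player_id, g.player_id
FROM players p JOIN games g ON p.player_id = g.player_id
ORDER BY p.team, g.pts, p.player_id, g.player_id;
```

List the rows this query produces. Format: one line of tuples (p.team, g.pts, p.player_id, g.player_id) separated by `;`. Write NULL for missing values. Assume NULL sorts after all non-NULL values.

(GN, 13, 6, 6); (GN, NULL, 6, 6); (OC, 13, 6, 6); (OC, NULL, 6, 6); (PD, 13, 6, 6); (PD, NULL, 6, 6); (TH, 31, 3, 3); (NULL, 13, 6, 6); (NULL, NULL, 6, 6)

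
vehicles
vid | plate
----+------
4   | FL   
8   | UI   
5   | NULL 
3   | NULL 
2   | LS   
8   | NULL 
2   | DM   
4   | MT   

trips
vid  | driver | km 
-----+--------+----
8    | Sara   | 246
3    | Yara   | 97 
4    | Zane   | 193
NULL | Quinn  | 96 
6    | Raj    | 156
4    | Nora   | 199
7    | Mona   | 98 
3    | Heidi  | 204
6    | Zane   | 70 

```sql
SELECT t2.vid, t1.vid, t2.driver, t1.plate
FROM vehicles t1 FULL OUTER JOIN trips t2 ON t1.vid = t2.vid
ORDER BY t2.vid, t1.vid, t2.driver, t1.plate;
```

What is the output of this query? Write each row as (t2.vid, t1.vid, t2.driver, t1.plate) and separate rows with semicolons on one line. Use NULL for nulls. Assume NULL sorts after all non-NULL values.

FULL OUTER JOIN keeps every row from both sides; unmatched rows get NULL for the other side's columns.
Matching on t1.vid = t2.vid. A NULL in a compared column never satisfies the condition.
- t1 (vid=4) pairs with 2 row(s) of t2.
- t1 (vid=8) pairs with 1 row(s) of t2.
- t1 (vid=5) has no partner → padded with NULL.
- t1 (vid=3) pairs with 2 row(s) of t2.
- t1 (vid=2) has no partner → padded with NULL.
- t1 (vid=8) pairs with 1 row(s) of t2.
- t1 (vid=2) has no partner → padded with NULL.
- t1 (vid=4) pairs with 2 row(s) of t2.
- 4 row(s) from t2 found no t1 partner → padded with NULL.

(3, 3, Heidi, NULL); (3, 3, Yara, NULL); (4, 4, Nora, FL); (4, 4, Nora, MT); (4, 4, Zane, FL); (4, 4, Zane, MT); (6, NULL, Raj, NULL); (6, NULL, Zane, NULL); (7, NULL, Mona, NULL); (8, 8, Sara, UI); (8, 8, Sara, NULL); (NULL, 2, NULL, DM); (NULL, 2, NULL, LS); (NULL, 5, NULL, NULL); (NULL, NULL, Quinn, NULL)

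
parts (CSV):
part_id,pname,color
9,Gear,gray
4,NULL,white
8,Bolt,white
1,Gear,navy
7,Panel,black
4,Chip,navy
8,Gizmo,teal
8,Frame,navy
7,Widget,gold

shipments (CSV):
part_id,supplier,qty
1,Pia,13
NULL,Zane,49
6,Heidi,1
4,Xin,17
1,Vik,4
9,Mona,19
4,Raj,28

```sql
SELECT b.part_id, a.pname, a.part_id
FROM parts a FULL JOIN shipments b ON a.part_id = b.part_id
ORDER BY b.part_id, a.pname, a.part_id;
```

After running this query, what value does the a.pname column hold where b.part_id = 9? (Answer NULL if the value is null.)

Gear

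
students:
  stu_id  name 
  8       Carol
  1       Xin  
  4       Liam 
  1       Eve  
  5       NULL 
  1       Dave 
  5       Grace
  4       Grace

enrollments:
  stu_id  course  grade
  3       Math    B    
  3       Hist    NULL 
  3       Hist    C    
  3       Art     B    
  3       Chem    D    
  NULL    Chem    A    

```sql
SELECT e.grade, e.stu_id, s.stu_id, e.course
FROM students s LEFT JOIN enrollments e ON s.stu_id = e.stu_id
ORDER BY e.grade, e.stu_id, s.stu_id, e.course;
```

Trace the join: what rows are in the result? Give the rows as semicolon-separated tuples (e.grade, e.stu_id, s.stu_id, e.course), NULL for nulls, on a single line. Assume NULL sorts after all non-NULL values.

LEFT JOIN keeps every row from `students`; unmatched rows get NULL for `enrollments`'s columns.
Matching on s.stu_id = e.stu_id. A NULL in a compared column never satisfies the condition.
Matched pairs: 0; unmatched s rows kept: 8.

(NULL, NULL, 1, NULL); (NULL, NULL, 1, NULL); (NULL, NULL, 1, NULL); (NULL, NULL, 4, NULL); (NULL, NULL, 4, NULL); (NULL, NULL, 5, NULL); (NULL, NULL, 5, NULL); (NULL, NULL, 8, NULL)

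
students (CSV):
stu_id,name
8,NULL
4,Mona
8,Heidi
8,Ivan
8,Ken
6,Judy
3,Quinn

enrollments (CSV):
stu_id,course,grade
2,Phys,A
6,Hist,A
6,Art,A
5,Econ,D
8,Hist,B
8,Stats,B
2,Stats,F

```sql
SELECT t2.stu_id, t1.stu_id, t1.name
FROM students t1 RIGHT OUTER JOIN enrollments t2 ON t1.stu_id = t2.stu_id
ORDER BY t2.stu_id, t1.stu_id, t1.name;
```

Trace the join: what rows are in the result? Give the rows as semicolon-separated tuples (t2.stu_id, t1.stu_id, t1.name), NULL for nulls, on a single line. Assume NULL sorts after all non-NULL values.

(2, NULL, NULL); (2, NULL, NULL); (5, NULL, NULL); (6, 6, Judy); (6, 6, Judy); (8, 8, Heidi); (8, 8, Heidi); (8, 8, Ivan); (8, 8, Ivan); (8, 8, Ken); (8, 8, Ken); (8, 8, NULL); (8, 8, NULL)

RIGHT JOIN keeps every row from `enrollments`; unmatched rows get NULL for `students`'s columns.
Matching on t1.stu_id = t2.stu_id.
- t1 (stu_id=8) pairs with 2 row(s) of t2.
- t1 (stu_id=4) has no partner in t2.
- t1 (stu_id=8) pairs with 2 row(s) of t2.
- t1 (stu_id=8) pairs with 2 row(s) of t2.
- t1 (stu_id=8) pairs with 2 row(s) of t2.
- t1 (stu_id=6) pairs with 2 row(s) of t2.
- t1 (stu_id=3) has no partner in t2.
- 3 t2 row(s) had no t1 match → kept, t1 columns NULL.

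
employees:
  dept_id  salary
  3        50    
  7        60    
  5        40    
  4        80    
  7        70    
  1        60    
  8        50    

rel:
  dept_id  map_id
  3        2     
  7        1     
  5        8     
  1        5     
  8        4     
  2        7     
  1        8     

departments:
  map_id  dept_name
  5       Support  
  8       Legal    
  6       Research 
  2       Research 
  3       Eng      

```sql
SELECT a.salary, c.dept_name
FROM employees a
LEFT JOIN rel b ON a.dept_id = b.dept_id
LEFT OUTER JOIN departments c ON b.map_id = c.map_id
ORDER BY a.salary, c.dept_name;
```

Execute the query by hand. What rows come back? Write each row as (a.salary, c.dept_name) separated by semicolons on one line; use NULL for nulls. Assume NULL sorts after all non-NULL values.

Joins associate left-to-right: employees LEFT JOIN rel on dept_id gives 8 intermediate row(s).
Then LEFT JOIN `departments c` on map_id: each of those 8 rows is kept; rows whose b.map_id has no match in c get NULL for c's columns.

(40, Legal); (50, Research); (50, NULL); (60, Legal); (60, Support); (60, NULL); (70, NULL); (80, NULL)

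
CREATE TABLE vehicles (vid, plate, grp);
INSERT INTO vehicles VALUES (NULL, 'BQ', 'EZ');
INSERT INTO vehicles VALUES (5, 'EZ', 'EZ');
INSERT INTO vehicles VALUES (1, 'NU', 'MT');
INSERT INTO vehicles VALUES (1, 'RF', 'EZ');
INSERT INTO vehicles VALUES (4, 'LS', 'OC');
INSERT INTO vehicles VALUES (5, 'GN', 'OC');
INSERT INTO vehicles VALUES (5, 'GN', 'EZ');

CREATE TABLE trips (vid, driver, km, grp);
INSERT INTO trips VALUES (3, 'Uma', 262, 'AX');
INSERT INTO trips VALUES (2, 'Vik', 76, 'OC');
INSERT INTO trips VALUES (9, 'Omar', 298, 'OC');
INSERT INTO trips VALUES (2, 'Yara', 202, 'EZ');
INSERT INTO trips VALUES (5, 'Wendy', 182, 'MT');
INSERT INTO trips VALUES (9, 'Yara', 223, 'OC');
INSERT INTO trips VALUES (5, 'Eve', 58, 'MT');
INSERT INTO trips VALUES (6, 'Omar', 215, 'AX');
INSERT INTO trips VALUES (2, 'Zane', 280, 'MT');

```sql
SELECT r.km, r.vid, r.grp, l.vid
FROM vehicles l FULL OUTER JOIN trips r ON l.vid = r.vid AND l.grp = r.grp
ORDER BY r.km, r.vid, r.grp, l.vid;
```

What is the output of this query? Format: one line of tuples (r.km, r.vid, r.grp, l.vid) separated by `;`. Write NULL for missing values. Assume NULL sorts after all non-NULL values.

FULL OUTER JOIN keeps every row from both sides; unmatched rows get NULL for the other side's columns.
Matching on l.vid = r.vid AND l.grp = r.grp. A NULL in a compared column never satisfies the condition.
Matched pairs: 0; unmatched l rows kept: 7; unmatched r rows kept: 9.

(58, 5, MT, NULL); (76, 2, OC, NULL); (182, 5, MT, NULL); (202, 2, EZ, NULL); (215, 6, AX, NULL); (223, 9, OC, NULL); (262, 3, AX, NULL); (280, 2, MT, NULL); (298, 9, OC, NULL); (NULL, NULL, NULL, 1); (NULL, NULL, NULL, 1); (NULL, NULL, NULL, 4); (NULL, NULL, NULL, 5); (NULL, NULL, NULL, 5); (NULL, NULL, NULL, 5); (NULL, NULL, NULL, NULL)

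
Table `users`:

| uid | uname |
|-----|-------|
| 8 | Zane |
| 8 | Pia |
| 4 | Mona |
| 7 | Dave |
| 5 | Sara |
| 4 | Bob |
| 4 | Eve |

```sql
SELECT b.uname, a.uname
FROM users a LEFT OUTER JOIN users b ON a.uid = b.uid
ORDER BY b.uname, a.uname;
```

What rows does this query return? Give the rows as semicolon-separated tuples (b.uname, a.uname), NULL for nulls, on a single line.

(Bob, Bob); (Bob, Eve); (Bob, Mona); (Dave, Dave); (Eve, Bob); (Eve, Eve); (Eve, Mona); (Mona, Bob); (Mona, Eve); (Mona, Mona); (Pia, Pia); (Pia, Zane); (Sara, Sara); (Zane, Pia); (Zane, Zane)

LEFT JOIN keeps every row from `users a`; unmatched rows get NULL for `users b`'s columns.
Matching on a.uid = b.uid.
- a[0] uid=8 → 2 match(es) in b → 2 row(s).
- a[1] uid=8 → 2 match(es) in b → 2 row(s).
- a[2] uid=4 → 3 match(es) in b → 3 row(s).
- a[3] uid=7 → 1 match(es) in b → 1 row(s).
- a[4] uid=5 → 1 match(es) in b → 1 row(s).
- a[5] uid=4 → 3 match(es) in b → 3 row(s).
- a[6] uid=4 → 3 match(es) in b → 3 row(s).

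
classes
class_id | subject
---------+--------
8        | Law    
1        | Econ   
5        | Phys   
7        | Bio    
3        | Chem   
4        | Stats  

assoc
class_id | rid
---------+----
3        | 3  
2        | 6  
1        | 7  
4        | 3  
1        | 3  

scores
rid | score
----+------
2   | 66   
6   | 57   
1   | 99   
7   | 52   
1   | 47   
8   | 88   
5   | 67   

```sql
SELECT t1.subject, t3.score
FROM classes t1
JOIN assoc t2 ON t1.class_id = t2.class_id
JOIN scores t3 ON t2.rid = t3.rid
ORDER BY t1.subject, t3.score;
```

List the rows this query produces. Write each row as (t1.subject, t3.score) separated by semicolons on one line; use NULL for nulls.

(Econ, 52)

Joins associate left-to-right: classes INNER JOIN assoc on class_id gives 4 intermediate row(s).
Then INNER JOIN `scores t3` on rid: keep only rows whose t2.rid appears in t3.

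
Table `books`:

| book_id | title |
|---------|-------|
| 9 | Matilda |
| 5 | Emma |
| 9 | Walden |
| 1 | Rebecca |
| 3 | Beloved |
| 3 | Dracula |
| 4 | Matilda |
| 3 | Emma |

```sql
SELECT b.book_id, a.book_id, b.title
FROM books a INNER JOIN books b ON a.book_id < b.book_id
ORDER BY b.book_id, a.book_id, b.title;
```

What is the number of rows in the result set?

INNER JOIN keeps only pairs where the ON condition holds.
Matching on a.book_id < b.book_id.
- a (book_id=9) has no partner → excluded.
- a (book_id=5) pairs with 2 row(s) of b.
- a (book_id=9) has no partner → excluded.
- a (book_id=1) pairs with 7 row(s) of b.
- a (book_id=3) pairs with 4 row(s) of b.
- a (book_id=3) pairs with 4 row(s) of b.
- a (book_id=4) pairs with 3 row(s) of b.
- a (book_id=3) pairs with 4 row(s) of b.
Total: 24 rows.

24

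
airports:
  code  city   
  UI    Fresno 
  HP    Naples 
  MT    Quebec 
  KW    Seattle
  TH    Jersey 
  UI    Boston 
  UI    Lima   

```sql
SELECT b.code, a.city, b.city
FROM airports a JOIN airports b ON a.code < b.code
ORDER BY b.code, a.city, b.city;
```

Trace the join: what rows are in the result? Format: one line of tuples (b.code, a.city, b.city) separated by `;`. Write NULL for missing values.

(KW, Naples, Seattle); (MT, Naples, Quebec); (MT, Seattle, Quebec); (TH, Naples, Jersey); (TH, Quebec, Jersey); (TH, Seattle, Jersey); (UI, Jersey, Boston); (UI, Jersey, Fresno); (UI, Jersey, Lima); (UI, Naples, Boston); (UI, Naples, Fresno); (UI, Naples, Lima); (UI, Quebec, Boston); (UI, Quebec, Fresno); (UI, Quebec, Lima); (UI, Seattle, Boston); (UI, Seattle, Fresno); (UI, Seattle, Lima)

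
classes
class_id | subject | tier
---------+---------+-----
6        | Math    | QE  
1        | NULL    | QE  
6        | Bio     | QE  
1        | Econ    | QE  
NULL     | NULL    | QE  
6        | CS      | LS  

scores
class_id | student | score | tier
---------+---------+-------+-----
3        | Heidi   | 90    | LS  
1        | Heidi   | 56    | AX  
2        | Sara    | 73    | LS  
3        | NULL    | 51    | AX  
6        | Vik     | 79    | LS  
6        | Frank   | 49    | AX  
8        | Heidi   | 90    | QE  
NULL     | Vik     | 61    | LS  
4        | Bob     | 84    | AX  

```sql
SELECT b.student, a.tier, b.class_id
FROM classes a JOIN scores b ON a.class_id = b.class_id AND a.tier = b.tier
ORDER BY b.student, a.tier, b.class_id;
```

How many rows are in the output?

1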